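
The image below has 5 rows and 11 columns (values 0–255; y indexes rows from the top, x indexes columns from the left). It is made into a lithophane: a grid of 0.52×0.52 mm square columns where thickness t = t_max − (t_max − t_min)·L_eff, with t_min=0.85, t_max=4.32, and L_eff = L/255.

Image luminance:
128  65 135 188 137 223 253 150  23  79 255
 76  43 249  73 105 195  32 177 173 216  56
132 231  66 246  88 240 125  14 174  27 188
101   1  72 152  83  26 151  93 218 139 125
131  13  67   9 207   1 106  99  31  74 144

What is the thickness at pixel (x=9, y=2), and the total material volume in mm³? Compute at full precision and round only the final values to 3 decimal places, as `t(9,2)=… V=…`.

t(9,2)=3.953 V=39.944

span = t_max - t_min = 4.32 - 0.85 = 3.470
L(9,2) = 27, L_eff = 27/255 = 0.105882
t(9,2) = 4.32 - 3.470·0.105882 = 3.953
Σt over all 5·11 pixels = 753373/5100 ≈ 147.7201961
V = pitch²·Σt = 0.52²·753373/5100 = 39.944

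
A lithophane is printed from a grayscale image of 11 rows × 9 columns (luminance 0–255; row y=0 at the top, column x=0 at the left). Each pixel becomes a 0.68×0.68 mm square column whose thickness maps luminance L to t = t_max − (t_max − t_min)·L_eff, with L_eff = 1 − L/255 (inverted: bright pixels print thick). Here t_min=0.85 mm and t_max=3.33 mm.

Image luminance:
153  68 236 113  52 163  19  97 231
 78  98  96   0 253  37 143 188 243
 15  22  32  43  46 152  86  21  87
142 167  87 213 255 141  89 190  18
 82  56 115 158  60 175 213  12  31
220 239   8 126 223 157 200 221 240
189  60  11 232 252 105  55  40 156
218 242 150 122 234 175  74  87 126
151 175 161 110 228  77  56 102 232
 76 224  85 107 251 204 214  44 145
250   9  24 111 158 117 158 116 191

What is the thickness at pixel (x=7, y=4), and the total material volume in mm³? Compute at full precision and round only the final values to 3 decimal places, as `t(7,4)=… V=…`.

span = t_max - t_min = 3.33 - 0.85 = 2.480
L(7,4) = 12, L_eff = 1 - 12/255 = 0.952941 (inverted)
t(7,4) = 3.33 - 2.480·0.952941 = 0.967
Σt over all 11·9 pixels = 5348497/25500 ≈ 209.7449804
V = pitch²·Σt = 0.68²·5348497/25500 = 96.986

t(7,4)=0.967 V=96.986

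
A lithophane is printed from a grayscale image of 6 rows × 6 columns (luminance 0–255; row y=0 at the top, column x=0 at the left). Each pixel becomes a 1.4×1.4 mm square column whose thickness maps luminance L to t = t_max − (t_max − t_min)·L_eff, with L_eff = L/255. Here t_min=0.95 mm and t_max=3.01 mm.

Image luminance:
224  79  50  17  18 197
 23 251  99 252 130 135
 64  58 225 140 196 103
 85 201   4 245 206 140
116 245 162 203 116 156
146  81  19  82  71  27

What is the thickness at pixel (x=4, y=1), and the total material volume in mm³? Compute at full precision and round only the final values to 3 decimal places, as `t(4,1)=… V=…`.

t(4,1)=1.960 V=140.089

span = t_max - t_min = 3.01 - 0.95 = 2.060
L(4,1) = 130, L_eff = 130/255 = 0.509804
t(4,1) = 3.01 - 2.060·0.509804 = 1.960
Σt over all 6·6 pixels = 151882/2125 ≈ 71.4738824
V = pitch²·Σt = 1.4²·151882/2125 = 140.089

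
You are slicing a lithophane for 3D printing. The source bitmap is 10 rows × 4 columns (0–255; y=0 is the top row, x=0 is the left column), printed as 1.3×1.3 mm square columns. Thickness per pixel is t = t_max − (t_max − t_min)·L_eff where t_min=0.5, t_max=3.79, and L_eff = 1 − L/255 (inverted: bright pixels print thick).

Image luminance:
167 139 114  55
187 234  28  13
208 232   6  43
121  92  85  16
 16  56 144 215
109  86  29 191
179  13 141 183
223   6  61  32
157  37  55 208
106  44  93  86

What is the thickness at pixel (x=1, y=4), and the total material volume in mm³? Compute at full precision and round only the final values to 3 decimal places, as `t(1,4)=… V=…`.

span = t_max - t_min = 3.79 - 0.5 = 3.290
L(1,4) = 56, L_eff = 1 - 56/255 = 0.780392 (inverted)
t(1,4) = 3.79 - 3.290·0.780392 = 1.223
Σt over all 10·4 pixels = 189509/2550 ≈ 74.3172549
V = pitch²·Σt = 1.3²·189509/2550 = 125.596

t(1,4)=1.223 V=125.596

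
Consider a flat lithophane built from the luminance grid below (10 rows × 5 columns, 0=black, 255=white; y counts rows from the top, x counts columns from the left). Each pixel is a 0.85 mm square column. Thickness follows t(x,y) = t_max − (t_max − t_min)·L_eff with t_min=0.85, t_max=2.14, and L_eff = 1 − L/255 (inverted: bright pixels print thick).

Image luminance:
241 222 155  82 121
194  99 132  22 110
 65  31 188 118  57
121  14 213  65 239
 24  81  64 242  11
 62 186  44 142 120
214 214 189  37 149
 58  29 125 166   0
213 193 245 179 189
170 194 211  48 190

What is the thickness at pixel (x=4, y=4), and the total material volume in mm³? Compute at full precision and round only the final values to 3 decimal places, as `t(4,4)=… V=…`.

t(4,4)=0.906 V=54.383

span = t_max - t_min = 2.14 - 0.85 = 1.290
L(4,4) = 11, L_eff = 1 - 11/255 = 0.956863 (inverted)
t(4,4) = 2.14 - 1.290·0.956863 = 0.906
Σt over all 10·5 pixels = 159951/2125 ≈ 75.2710588
V = pitch²·Σt = 0.85²·159951/2125 = 54.383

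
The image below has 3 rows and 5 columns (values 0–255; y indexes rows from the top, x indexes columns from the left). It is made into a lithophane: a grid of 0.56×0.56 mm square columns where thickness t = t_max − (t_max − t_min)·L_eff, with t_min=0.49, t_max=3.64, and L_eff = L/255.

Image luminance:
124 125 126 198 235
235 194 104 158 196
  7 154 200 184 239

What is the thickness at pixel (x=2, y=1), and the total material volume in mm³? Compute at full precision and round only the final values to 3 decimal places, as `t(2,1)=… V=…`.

t(2,1)=2.355 V=7.519

span = t_max - t_min = 3.64 - 0.49 = 3.150
L(2,1) = 104, L_eff = 104/255 = 0.407843
t(2,1) = 3.64 - 3.150·0.407843 = 2.355
Σt over all 3·5 pixels = 40761/1700 ≈ 23.9770588
V = pitch²·Σt = 0.56²·40761/1700 = 7.519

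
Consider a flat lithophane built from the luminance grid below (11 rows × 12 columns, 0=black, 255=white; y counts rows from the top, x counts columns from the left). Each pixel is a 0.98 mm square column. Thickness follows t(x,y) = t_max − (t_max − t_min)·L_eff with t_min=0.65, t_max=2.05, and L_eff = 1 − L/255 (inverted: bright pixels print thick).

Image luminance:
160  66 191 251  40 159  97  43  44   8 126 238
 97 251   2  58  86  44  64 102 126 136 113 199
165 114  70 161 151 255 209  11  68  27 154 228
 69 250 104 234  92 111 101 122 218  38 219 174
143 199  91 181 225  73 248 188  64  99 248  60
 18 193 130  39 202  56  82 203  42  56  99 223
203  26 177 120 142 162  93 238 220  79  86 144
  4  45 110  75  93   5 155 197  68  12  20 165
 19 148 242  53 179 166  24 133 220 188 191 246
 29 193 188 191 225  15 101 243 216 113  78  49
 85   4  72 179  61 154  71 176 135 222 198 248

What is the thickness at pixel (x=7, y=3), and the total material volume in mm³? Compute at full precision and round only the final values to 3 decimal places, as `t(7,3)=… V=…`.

span = t_max - t_min = 2.05 - 0.65 = 1.400
L(7,3) = 122, L_eff = 1 - 122/255 = 0.521569 (inverted)
t(7,3) = 2.05 - 1.400·0.521569 = 1.320
Σt over all 11·12 pixels = 75903/425 ≈ 178.5952941
V = pitch²·Σt = 0.98²·75903/425 = 171.523

t(7,3)=1.320 V=171.523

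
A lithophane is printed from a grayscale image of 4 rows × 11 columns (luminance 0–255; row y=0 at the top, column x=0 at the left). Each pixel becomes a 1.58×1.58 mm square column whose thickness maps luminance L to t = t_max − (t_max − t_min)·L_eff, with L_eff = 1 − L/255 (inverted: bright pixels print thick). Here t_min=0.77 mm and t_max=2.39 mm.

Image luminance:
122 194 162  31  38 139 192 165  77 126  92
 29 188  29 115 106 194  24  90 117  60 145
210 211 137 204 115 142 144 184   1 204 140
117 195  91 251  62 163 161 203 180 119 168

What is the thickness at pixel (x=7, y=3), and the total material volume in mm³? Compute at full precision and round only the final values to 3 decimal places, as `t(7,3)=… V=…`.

span = t_max - t_min = 2.39 - 0.77 = 1.620
L(7,3) = 203, L_eff = 1 - 203/255 = 0.203922 (inverted)
t(7,3) = 2.39 - 1.620·0.203922 = 2.060
Σt over all 4·11 pixels = 301589/4250 ≈ 70.9621176
V = pitch²·Σt = 1.58²·301589/4250 = 177.150

t(7,3)=2.060 V=177.150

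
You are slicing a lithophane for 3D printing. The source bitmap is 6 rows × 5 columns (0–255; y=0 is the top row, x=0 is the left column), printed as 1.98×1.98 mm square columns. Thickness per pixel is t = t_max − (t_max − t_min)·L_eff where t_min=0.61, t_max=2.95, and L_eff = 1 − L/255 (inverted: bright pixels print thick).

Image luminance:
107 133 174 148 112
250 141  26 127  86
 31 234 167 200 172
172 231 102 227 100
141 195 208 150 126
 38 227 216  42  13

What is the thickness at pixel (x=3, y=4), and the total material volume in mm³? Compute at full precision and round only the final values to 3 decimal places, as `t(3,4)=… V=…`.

t(3,4)=1.986 V=226.294

span = t_max - t_min = 2.95 - 0.61 = 2.340
L(3,4) = 150, L_eff = 1 - 150/255 = 0.411765 (inverted)
t(3,4) = 2.95 - 2.340·0.411765 = 1.986
Σt over all 6·5 pixels = 245319/4250 ≈ 57.7221176
V = pitch²·Σt = 1.98²·245319/4250 = 226.294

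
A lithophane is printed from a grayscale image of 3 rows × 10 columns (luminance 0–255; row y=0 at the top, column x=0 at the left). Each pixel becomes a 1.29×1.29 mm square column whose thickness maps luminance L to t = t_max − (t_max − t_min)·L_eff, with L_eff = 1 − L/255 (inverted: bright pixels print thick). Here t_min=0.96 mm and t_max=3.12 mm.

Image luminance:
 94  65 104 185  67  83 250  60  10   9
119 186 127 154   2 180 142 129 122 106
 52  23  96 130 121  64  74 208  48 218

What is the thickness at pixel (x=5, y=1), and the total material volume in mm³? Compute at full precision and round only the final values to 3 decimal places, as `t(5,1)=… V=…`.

span = t_max - t_min = 3.12 - 0.96 = 2.160
L(5,1) = 180, L_eff = 1 - 180/255 = 0.294118 (inverted)
t(5,1) = 3.12 - 2.160·0.294118 = 2.485
Σt over all 3·10 pixels = 119304/2125 ≈ 56.1430588
V = pitch²·Σt = 1.29²·119304/2125 = 93.428

t(5,1)=2.485 V=93.428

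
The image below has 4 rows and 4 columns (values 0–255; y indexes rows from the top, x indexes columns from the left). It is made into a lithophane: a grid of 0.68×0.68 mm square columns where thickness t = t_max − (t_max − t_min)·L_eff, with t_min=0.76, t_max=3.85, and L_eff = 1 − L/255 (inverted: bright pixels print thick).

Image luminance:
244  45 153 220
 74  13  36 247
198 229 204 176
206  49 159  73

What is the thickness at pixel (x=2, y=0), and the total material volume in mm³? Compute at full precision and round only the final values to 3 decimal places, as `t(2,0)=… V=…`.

span = t_max - t_min = 3.85 - 0.76 = 3.090
L(2,0) = 153, L_eff = 1 - 153/255 = 0.400000 (inverted)
t(2,0) = 3.85 - 3.090·0.400000 = 2.614
Σt over all 4·4 pixels = 171469/4250 ≈ 40.3456471
V = pitch²·Σt = 0.68²·171469/4250 = 18.656

t(2,0)=2.614 V=18.656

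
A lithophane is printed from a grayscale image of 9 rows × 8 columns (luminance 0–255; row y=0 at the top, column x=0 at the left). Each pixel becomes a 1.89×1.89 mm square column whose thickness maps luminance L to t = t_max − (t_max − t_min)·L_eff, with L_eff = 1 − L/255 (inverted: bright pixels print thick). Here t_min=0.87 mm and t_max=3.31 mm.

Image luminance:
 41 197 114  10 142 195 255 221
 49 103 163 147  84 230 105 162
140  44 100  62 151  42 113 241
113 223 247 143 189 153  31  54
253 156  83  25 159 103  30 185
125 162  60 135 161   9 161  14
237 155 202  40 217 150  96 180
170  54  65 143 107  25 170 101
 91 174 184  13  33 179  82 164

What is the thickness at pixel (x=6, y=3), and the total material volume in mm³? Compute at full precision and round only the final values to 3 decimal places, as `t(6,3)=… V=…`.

t(6,3)=1.167 V=535.376

span = t_max - t_min = 3.31 - 0.87 = 2.440
L(6,3) = 31, L_eff = 1 - 31/255 = 0.878431 (inverted)
t(6,3) = 3.31 - 2.440·0.878431 = 1.167
Σt over all 9·8 pixels = 318489/2125 ≈ 149.8771765
V = pitch²·Σt = 1.89²·318489/2125 = 535.376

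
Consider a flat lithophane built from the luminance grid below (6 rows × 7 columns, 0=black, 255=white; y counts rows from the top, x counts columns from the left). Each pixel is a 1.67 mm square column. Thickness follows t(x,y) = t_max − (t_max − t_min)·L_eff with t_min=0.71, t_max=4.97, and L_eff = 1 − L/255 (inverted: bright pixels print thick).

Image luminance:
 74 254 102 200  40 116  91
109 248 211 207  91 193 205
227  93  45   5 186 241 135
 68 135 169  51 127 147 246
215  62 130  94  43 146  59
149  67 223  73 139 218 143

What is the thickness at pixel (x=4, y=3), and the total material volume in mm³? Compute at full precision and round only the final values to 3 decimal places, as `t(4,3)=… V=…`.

span = t_max - t_min = 4.97 - 0.71 = 4.260
L(4,3) = 127, L_eff = 1 - 127/255 = 0.501961 (inverted)
t(4,3) = 4.97 - 4.260·0.501961 = 2.832
Σt over all 6·7 pixels = 268451/2125 ≈ 126.3298824
V = pitch²·Σt = 1.67²·268451/2125 = 352.321

t(4,3)=2.832 V=352.321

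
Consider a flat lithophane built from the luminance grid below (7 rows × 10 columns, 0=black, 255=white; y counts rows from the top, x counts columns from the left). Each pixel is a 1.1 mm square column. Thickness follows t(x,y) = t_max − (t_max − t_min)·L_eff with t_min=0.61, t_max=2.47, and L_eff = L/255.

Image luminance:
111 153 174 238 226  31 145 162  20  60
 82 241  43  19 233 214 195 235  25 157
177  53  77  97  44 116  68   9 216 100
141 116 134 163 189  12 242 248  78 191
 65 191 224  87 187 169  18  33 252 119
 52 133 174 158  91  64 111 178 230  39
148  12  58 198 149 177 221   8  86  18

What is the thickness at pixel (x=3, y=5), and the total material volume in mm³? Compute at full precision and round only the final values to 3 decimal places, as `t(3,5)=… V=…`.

t(3,5)=1.318 V=130.791

span = t_max - t_min = 2.47 - 0.61 = 1.860
L(3,5) = 158, L_eff = 158/255 = 0.619608
t(3,5) = 2.47 - 1.860·0.619608 = 1.318
Σt over all 7·10 pixels = 45939/425 ≈ 108.0917647
V = pitch²·Σt = 1.1²·45939/425 = 130.791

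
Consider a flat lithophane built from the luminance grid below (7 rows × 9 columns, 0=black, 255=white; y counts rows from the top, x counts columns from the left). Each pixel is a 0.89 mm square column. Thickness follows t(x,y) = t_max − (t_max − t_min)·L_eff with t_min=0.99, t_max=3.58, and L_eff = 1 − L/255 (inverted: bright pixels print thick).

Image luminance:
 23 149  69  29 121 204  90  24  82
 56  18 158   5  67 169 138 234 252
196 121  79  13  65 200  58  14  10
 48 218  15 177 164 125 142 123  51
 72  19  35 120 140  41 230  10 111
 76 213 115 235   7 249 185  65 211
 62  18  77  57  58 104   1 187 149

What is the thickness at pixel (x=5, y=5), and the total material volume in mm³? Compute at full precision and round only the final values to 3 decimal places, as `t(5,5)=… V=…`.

t(5,5)=3.519 V=102.132

span = t_max - t_min = 3.58 - 0.99 = 2.590
L(5,5) = 249, L_eff = 1 - 249/255 = 0.023529 (inverted)
t(5,5) = 3.58 - 2.590·0.023529 = 3.519
Σt over all 7·9 pixels = 3287921/25500 ≈ 128.9380784
V = pitch²·Σt = 0.89²·3287921/25500 = 102.132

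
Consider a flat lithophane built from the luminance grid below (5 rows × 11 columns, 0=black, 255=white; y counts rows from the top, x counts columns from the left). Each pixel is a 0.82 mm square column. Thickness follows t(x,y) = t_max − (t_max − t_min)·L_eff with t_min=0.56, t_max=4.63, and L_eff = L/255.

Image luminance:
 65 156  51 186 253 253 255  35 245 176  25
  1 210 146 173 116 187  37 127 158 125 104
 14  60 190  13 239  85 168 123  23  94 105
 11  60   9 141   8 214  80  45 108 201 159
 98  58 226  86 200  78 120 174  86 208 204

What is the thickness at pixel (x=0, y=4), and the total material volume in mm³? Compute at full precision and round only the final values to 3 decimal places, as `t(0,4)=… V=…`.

span = t_max - t_min = 4.63 - 0.56 = 4.070
L(0,4) = 98, L_eff = 98/255 = 0.384314
t(0,4) = 4.63 - 4.070·0.384314 = 3.066
Σt over all 5·11 pixels = 3737371/25500 ≈ 146.5635686
V = pitch²·Σt = 0.82²·3737371/25500 = 98.549

t(0,4)=3.066 V=98.549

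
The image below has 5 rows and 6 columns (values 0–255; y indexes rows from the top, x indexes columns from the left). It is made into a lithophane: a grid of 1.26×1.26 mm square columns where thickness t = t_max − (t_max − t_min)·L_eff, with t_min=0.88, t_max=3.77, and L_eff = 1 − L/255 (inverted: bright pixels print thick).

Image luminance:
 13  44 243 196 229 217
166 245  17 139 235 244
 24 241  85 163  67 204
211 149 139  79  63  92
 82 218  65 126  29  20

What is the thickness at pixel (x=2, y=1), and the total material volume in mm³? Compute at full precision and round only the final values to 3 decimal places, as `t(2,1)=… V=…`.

t(2,1)=1.073 V=114.694

span = t_max - t_min = 3.77 - 0.88 = 2.890
L(2,1) = 17, L_eff = 1 - 17/255 = 0.933333 (inverted)
t(2,1) = 3.77 - 2.890·0.933333 = 1.073
Σt over all 5·6 pixels = 21673/300 ≈ 72.2433333
V = pitch²·Σt = 1.26²·21673/300 = 114.694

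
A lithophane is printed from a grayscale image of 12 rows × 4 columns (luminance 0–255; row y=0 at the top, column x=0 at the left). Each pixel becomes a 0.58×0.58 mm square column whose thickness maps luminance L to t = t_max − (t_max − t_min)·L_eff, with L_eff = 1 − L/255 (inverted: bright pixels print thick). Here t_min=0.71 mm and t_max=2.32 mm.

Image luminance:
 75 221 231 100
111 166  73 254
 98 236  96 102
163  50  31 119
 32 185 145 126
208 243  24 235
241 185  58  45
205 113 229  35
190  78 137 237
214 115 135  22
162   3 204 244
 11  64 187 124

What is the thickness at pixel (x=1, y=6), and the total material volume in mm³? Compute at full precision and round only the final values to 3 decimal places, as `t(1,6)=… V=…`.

t(1,6)=1.878 V=25.402

span = t_max - t_min = 2.32 - 0.71 = 1.610
L(1,6) = 185, L_eff = 1 - 185/255 = 0.274510 (inverted)
t(1,6) = 2.32 - 1.610·0.274510 = 1.878
Σt over all 12·4 pixels = 56633/750 ≈ 75.5106667
V = pitch²·Σt = 0.58²·56633/750 = 25.402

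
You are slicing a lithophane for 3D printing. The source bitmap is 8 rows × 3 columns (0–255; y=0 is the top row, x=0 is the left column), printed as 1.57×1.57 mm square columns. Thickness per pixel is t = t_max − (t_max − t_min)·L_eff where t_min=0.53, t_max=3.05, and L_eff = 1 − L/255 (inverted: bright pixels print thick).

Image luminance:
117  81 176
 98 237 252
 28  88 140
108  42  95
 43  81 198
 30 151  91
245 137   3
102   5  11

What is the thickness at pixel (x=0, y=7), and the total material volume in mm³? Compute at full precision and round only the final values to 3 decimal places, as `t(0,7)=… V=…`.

t(0,7)=1.538 V=93.688

span = t_max - t_min = 3.05 - 0.53 = 2.520
L(0,7) = 102, L_eff = 1 - 102/255 = 0.600000 (inverted)
t(0,7) = 3.05 - 2.520·0.600000 = 1.538
Σt over all 8·3 pixels = 80769/2125 ≈ 38.0089412
V = pitch²·Σt = 1.57²·80769/2125 = 93.688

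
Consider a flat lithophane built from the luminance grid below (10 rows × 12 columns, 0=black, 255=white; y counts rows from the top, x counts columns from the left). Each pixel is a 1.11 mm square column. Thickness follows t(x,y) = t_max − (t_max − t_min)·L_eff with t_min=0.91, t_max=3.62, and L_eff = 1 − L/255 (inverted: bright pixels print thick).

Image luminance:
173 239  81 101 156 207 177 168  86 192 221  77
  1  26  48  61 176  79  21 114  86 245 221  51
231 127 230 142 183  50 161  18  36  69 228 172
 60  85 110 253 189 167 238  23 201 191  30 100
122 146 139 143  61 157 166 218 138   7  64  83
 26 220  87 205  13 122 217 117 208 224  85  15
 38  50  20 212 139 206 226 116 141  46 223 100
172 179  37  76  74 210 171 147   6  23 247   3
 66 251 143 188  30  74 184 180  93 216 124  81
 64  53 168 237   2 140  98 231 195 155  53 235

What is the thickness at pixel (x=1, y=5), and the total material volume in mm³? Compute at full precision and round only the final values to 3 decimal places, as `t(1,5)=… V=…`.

span = t_max - t_min = 3.62 - 0.91 = 2.710
L(1,5) = 220, L_eff = 1 - 220/255 = 0.137255 (inverted)
t(1,5) = 3.62 - 2.710·0.137255 = 3.248
Σt over all 10·12 pixels = 6959897/25500 ≈ 272.9371373
V = pitch²·Σt = 1.11²·6959897/25500 = 336.286

t(1,5)=3.248 V=336.286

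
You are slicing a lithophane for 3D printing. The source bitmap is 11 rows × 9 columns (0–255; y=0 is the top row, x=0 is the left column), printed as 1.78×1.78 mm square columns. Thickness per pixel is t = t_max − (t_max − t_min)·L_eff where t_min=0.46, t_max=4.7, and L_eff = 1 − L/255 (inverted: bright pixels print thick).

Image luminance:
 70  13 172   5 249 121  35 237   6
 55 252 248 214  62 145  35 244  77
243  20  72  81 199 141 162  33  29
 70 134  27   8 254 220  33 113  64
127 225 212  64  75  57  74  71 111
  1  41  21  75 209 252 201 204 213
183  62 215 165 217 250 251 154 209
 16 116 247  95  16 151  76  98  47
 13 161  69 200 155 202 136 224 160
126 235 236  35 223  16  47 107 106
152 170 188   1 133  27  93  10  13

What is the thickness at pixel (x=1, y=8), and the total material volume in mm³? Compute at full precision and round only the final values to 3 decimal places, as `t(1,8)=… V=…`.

t(1,8)=3.137 V=786.066

span = t_max - t_min = 4.7 - 0.46 = 4.240
L(1,8) = 161, L_eff = 1 - 161/255 = 0.368627 (inverted)
t(1,8) = 4.7 - 4.240·0.368627 = 3.137
Σt over all 11·9 pixels = 3163219/12750 ≈ 248.0956078
V = pitch²·Σt = 1.78²·3163219/12750 = 786.066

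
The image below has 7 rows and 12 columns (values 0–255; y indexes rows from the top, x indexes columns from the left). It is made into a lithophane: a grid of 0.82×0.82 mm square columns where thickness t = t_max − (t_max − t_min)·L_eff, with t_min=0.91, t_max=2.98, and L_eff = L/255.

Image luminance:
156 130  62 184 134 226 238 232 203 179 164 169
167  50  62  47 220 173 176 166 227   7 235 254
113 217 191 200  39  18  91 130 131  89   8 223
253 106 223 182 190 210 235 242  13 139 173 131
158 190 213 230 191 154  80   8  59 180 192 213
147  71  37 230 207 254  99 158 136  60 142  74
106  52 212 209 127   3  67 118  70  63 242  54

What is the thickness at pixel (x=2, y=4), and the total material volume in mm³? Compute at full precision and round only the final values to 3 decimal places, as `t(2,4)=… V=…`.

span = t_max - t_min = 2.98 - 0.91 = 2.070
L(2,4) = 213, L_eff = 213/255 = 0.835294
t(2,4) = 2.98 - 2.070·0.835294 = 1.251
Σt over all 7·12 pixels = 642477/4250 ≈ 151.1710588
V = pitch²·Σt = 0.82²·642477/4250 = 101.647

t(2,4)=1.251 V=101.647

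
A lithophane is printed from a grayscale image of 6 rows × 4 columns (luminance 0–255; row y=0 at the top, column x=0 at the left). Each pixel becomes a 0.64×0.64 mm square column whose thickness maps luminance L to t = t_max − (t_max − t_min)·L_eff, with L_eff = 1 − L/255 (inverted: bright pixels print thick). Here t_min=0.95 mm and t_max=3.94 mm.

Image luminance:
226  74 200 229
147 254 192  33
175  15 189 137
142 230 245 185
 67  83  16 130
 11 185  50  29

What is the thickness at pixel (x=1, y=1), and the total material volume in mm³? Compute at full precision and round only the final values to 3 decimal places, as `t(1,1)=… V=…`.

span = t_max - t_min = 3.94 - 0.95 = 2.990
L(1,1) = 254, L_eff = 1 - 254/255 = 0.003922 (inverted)
t(1,1) = 3.94 - 2.990·0.003922 = 3.928
Σt over all 6·4 pixels = 387839/6375 ≈ 60.8374902
V = pitch²·Σt = 0.64²·387839/6375 = 24.919

t(1,1)=3.928 V=24.919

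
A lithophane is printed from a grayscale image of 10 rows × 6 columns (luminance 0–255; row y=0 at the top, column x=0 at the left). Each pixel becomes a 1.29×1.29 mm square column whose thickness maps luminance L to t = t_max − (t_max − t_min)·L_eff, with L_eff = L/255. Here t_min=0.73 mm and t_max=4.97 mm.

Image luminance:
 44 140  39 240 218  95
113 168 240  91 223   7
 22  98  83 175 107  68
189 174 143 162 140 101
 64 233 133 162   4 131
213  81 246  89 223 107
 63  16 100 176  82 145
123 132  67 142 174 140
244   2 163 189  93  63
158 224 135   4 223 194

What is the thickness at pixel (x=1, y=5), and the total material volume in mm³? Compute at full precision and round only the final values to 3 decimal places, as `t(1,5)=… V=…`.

span = t_max - t_min = 4.97 - 0.73 = 4.240
L(1,5) = 81, L_eff = 81/255 = 0.317647
t(1,5) = 4.97 - 4.240·0.317647 = 3.623
Σt over all 10·6 pixels = 357439/2125 ≈ 168.2065882
V = pitch²·Σt = 1.29²·357439/2125 = 279.913

t(1,5)=3.623 V=279.913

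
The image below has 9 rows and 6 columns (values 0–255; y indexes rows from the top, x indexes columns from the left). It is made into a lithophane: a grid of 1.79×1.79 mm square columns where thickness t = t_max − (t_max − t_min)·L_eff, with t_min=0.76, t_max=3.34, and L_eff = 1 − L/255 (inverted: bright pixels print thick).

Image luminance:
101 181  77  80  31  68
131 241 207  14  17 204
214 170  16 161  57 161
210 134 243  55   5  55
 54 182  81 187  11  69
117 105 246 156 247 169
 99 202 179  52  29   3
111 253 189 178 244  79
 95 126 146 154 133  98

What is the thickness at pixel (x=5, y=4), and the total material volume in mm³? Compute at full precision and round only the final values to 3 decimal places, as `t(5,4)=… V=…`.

t(5,4)=1.458 V=352.814

span = t_max - t_min = 3.34 - 0.76 = 2.580
L(5,4) = 69, L_eff = 1 - 69/255 = 0.729412 (inverted)
t(5,4) = 3.34 - 2.580·0.729412 = 1.458
Σt over all 9·6 pixels = 467981/4250 ≈ 110.1131765
V = pitch²·Σt = 1.79²·467981/4250 = 352.814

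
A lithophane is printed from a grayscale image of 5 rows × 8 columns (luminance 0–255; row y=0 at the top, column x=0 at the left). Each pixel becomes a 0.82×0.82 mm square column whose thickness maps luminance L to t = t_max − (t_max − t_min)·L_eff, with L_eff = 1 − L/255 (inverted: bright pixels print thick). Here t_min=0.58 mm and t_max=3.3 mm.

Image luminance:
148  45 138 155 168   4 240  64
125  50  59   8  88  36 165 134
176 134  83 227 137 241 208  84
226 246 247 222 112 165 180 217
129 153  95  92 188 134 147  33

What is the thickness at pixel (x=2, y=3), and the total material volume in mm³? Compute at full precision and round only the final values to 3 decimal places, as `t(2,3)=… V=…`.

t(2,3)=3.215 V=55.069

span = t_max - t_min = 3.3 - 0.58 = 2.720
L(2,3) = 247, L_eff = 1 - 247/255 = 0.031373 (inverted)
t(2,3) = 3.3 - 2.720·0.031373 = 3.215
Σt over all 5·8 pixels = 30712/375 ≈ 81.8986667
V = pitch²·Σt = 0.82²·30712/375 = 55.069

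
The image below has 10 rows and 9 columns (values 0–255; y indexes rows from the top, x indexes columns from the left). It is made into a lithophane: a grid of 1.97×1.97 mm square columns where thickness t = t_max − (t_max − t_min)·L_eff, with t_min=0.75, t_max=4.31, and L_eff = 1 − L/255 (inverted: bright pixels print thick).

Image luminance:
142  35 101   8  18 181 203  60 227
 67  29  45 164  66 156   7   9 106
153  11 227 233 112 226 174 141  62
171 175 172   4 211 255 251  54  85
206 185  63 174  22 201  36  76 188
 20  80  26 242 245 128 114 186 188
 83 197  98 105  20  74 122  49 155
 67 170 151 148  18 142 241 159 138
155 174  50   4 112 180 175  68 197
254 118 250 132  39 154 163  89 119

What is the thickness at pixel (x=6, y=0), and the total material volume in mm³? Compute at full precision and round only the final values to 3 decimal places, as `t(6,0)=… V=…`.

span = t_max - t_min = 4.31 - 0.75 = 3.560
L(6,0) = 203, L_eff = 1 - 203/255 = 0.203922 (inverted)
t(6,0) = 4.31 - 3.560·0.203922 = 3.584
Σt over all 10·9 pixels = 2870423/12750 ≈ 225.1312157
V = pitch²·Σt = 1.97²·2870423/12750 = 873.712

t(6,0)=3.584 V=873.712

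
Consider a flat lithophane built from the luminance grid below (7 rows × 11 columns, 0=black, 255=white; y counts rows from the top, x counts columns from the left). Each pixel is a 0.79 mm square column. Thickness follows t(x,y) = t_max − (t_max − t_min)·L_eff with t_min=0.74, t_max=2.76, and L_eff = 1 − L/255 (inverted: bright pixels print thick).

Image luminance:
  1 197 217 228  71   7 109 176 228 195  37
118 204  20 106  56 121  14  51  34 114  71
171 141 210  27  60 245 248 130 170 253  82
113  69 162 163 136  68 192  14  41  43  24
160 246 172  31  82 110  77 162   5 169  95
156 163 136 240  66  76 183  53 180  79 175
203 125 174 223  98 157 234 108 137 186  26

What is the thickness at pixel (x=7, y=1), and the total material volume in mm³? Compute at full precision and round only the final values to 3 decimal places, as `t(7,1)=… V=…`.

t(7,1)=1.144 V=83.141

span = t_max - t_min = 2.76 - 0.74 = 2.020
L(7,1) = 51, L_eff = 1 - 51/255 = 0.800000 (inverted)
t(7,1) = 2.76 - 2.020·0.800000 = 1.144
Σt over all 7·11 pixels = 566173/4250 ≈ 133.2171765
V = pitch²·Σt = 0.79²·566173/4250 = 83.141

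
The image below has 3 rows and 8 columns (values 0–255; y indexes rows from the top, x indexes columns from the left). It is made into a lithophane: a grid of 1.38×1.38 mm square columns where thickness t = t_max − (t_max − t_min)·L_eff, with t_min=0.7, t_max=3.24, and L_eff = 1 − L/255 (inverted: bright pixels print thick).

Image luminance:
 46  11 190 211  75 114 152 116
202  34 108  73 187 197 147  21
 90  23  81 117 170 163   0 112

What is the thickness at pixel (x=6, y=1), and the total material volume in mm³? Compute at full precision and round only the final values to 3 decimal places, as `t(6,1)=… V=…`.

span = t_max - t_min = 3.24 - 0.7 = 2.540
L(6,1) = 147, L_eff = 1 - 147/255 = 0.423529 (inverted)
t(6,1) = 3.24 - 2.540·0.423529 = 2.164
Σt over all 3·8 pixels = 18316/425 ≈ 43.0964706
V = pitch²·Σt = 1.38²·18316/425 = 82.073

t(6,1)=2.164 V=82.073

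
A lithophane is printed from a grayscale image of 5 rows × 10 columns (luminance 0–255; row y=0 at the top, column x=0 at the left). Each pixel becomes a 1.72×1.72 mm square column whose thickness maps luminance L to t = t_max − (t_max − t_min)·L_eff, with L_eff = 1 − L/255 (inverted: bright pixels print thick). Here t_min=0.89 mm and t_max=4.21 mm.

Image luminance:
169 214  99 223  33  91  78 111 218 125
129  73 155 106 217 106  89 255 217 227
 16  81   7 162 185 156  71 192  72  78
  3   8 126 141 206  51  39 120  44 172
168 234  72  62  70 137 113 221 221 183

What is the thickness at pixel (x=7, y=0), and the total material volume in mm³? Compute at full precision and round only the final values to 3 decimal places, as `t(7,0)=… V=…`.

span = t_max - t_min = 4.21 - 0.89 = 3.320
L(7,0) = 111, L_eff = 1 - 111/255 = 0.564706 (inverted)
t(7,0) = 4.21 - 3.320·0.564706 = 2.335
Σt over all 5·10 pixels = 1620811/12750 ≈ 127.1224314
V = pitch²·Σt = 1.72²·1620811/12750 = 376.079

t(7,0)=2.335 V=376.079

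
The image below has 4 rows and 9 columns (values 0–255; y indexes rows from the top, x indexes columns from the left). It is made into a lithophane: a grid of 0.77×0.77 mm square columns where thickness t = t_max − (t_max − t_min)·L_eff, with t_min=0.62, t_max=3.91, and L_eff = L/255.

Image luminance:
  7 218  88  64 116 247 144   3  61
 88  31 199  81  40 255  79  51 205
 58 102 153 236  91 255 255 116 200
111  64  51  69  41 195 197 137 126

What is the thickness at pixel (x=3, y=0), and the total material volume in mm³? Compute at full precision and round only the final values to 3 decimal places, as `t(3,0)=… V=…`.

span = t_max - t_min = 3.91 - 0.62 = 3.290
L(3,0) = 64, L_eff = 64/255 = 0.250980
t(3,0) = 3.91 - 3.290·0.250980 = 3.084
Σt over all 4·9 pixels = 355099/4250 ≈ 83.5527059
V = pitch²·Σt = 0.77²·355099/4250 = 49.538

t(3,0)=3.084 V=49.538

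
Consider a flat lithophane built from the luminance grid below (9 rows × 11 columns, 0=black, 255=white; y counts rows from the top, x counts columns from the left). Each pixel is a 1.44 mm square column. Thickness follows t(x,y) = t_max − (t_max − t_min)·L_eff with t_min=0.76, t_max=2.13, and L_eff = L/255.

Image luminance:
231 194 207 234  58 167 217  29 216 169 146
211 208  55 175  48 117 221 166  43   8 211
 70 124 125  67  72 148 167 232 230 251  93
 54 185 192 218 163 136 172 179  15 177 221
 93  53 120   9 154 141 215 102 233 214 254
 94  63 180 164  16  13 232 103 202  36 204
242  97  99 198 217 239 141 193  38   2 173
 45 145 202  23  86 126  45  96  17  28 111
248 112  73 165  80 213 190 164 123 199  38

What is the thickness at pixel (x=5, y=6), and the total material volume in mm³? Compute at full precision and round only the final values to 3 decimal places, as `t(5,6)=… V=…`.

span = t_max - t_min = 2.13 - 0.76 = 1.370
L(5,6) = 239, L_eff = 239/255 = 0.937255
t(5,6) = 2.13 - 1.370·0.937255 = 0.846
Σt over all 9·11 pixels = 10301/75 ≈ 137.3466667
V = pitch²·Σt = 1.44²·10301/75 = 284.802

t(5,6)=0.846 V=284.802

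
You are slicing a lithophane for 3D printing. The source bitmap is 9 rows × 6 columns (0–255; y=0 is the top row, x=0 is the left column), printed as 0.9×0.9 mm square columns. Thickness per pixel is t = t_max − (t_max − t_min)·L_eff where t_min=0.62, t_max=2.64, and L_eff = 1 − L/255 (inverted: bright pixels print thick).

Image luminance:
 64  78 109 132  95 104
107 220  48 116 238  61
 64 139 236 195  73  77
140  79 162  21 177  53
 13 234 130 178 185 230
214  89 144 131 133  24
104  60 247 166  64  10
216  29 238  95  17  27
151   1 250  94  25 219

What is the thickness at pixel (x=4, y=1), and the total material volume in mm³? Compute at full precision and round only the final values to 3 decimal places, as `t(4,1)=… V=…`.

t(4,1)=2.505 V=68.864

span = t_max - t_min = 2.64 - 0.62 = 2.020
L(4,1) = 238, L_eff = 1 - 238/255 = 0.066667 (inverted)
t(4,1) = 2.64 - 2.020·0.066667 = 2.505
Σt over all 9·6 pixels = 541988/6375 ≈ 85.0177255
V = pitch²·Σt = 0.9²·541988/6375 = 68.864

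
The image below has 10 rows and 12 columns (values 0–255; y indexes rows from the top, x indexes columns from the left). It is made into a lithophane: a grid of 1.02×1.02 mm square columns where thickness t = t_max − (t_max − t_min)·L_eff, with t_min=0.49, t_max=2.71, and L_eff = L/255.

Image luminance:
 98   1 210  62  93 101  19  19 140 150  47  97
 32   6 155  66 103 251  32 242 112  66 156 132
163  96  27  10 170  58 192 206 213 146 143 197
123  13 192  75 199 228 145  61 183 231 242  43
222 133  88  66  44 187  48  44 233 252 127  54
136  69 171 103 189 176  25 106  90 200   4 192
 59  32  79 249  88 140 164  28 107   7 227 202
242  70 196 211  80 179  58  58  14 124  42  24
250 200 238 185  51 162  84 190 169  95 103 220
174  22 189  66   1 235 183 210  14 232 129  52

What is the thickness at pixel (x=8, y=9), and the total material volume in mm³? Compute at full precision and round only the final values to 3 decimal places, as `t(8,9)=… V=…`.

span = t_max - t_min = 2.71 - 0.49 = 2.220
L(8,9) = 14, L_eff = 14/255 = 0.054902
t(8,9) = 2.71 - 2.220·0.054902 = 2.588
Σt over all 10·12 pixels = 833057/4250 ≈ 196.0134118
V = pitch²·Σt = 1.02²·833057/4250 = 203.932

t(8,9)=2.588 V=203.932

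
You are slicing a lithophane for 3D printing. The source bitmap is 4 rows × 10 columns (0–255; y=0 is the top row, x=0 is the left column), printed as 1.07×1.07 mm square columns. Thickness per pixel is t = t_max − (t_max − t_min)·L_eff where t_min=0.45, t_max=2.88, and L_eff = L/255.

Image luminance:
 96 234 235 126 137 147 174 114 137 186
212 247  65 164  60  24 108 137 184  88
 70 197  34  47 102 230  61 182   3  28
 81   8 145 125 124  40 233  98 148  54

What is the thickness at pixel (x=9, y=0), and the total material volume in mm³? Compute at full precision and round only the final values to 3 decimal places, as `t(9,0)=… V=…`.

span = t_max - t_min = 2.88 - 0.45 = 2.430
L(9,0) = 186, L_eff = 186/255 = 0.729412
t(9,0) = 2.88 - 2.430·0.729412 = 1.108
Σt over all 4·10 pixels = 116703/1700 ≈ 68.6488235
V = pitch²·Σt = 1.07²·116703/1700 = 78.596

t(9,0)=1.108 V=78.596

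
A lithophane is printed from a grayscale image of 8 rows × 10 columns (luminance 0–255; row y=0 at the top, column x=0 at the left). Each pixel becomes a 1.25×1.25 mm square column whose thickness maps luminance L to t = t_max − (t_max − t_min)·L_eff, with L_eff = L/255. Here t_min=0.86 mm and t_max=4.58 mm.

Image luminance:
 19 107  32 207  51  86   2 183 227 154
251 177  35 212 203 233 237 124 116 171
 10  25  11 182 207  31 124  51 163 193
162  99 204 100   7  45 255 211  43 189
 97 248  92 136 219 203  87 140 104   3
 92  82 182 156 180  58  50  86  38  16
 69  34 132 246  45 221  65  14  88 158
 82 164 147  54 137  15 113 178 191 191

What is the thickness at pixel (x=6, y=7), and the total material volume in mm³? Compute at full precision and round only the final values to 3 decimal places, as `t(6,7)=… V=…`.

t(6,7)=2.932 V=350.212

span = t_max - t_min = 4.58 - 0.86 = 3.720
L(6,7) = 113, L_eff = 113/255 = 0.443137
t(6,7) = 4.58 - 3.720·0.443137 = 2.932
Σt over all 8·10 pixels = 476288/2125 ≈ 224.1355294
V = pitch²·Σt = 1.25²·476288/2125 = 350.212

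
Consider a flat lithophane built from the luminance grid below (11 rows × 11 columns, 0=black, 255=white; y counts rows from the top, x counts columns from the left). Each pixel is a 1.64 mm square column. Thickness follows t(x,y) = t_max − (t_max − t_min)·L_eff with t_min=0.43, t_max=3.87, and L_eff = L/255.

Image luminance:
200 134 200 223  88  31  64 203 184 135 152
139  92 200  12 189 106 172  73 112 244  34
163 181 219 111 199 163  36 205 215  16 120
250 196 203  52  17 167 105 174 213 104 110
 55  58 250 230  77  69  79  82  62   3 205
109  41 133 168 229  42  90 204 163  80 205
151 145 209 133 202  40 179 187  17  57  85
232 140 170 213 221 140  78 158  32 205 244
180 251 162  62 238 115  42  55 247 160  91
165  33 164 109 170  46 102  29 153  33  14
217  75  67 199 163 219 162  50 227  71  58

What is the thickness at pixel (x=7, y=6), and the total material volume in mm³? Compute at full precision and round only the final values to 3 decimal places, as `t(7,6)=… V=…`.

t(7,6)=1.347 V=671.417

span = t_max - t_min = 3.87 - 0.43 = 3.440
L(7,6) = 187, L_eff = 187/255 = 0.733333
t(7,6) = 3.87 - 3.440·0.733333 = 1.347
Σt over all 11·11 pixels = 6365677/25500 ≈ 249.6343922
V = pitch²·Σt = 1.64²·6365677/25500 = 671.417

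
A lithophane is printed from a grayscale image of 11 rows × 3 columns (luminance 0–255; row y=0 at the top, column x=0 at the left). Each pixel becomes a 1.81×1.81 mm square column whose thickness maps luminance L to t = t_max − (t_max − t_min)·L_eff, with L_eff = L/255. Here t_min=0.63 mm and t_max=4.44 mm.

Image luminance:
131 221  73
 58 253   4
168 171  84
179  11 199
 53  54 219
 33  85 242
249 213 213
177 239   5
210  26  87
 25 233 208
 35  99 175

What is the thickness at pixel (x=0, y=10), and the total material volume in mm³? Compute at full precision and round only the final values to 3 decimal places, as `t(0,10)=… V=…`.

span = t_max - t_min = 4.44 - 0.63 = 3.810
L(0,10) = 35, L_eff = 35/255 = 0.137255
t(0,10) = 4.44 - 3.810·0.137255 = 3.917
Σt over all 11·3 pixels = 170639/2125 ≈ 80.3007059
V = pitch²·Σt = 1.81²·170639/2125 = 263.073

t(0,10)=3.917 V=263.073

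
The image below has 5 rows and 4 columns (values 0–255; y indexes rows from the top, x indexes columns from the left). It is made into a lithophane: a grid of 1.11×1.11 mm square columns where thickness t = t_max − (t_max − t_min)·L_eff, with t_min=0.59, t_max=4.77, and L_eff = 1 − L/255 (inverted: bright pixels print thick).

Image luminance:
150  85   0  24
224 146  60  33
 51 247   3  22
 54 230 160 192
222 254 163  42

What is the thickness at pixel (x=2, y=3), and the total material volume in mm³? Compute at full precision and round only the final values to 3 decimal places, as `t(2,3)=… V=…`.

span = t_max - t_min = 4.77 - 0.59 = 4.180
L(2,3) = 160, L_eff = 1 - 160/255 = 0.372549 (inverted)
t(2,3) = 4.77 - 4.180·0.372549 = 3.213
Σt over all 5·4 pixels = 322054/6375 ≈ 50.5182745
V = pitch²·Σt = 1.11²·322054/6375 = 62.244

t(2,3)=3.213 V=62.244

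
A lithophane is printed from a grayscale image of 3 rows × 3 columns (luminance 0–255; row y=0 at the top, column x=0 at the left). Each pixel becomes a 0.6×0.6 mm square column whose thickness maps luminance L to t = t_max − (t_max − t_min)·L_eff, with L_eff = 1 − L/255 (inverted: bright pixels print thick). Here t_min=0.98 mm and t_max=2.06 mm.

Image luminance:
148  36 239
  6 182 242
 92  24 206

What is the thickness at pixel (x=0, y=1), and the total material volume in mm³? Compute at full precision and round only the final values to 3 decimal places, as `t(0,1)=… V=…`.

t(0,1)=1.005 V=4.967

span = t_max - t_min = 2.06 - 0.98 = 1.080
L(0,1) = 6, L_eff = 1 - 6/255 = 0.976471 (inverted)
t(0,1) = 2.06 - 1.080·0.976471 = 1.005
Σt over all 3·3 pixels = 11727/850 ≈ 13.7964706
V = pitch²·Σt = 0.6²·11727/850 = 4.967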